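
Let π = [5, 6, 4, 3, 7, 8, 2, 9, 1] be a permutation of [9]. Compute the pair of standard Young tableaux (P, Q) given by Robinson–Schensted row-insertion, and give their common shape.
P = [1, 6, 7, 8, 9] / [2] / [3] / [4] / [5];  Q = [1, 2, 5, 6, 8] / [3] / [4] / [7] / [9];  common shape = (5, 1, 1, 1, 1)

Row-insert the values π_1, π_2, … into P one at a time, bumping the leftmost entry strictly greater than the inserted value down to the next row. The recording tableau Q records, in position (i, j), the step at which that cell was added to P.
  Insert 5 (step 1): P = [5];  Q = [1]
  Insert 6 (step 2): P = [5, 6];  Q = [1, 2]
  Insert 4 (step 3): P = [4, 6] / [5];  Q = [1, 2] / [3]
  Insert 3 (step 4): P = [3, 6] / [4] / [5];  Q = [1, 2] / [3] / [4]
  Insert 7 (step 5): P = [3, 6, 7] / [4] / [5];  Q = [1, 2, 5] / [3] / [4]
  Insert 8 (step 6): P = [3, 6, 7, 8] / [4] / [5];  Q = [1, 2, 5, 6] / [3] / [4]
  Insert 2 (step 7): P = [2, 6, 7, 8] / [3] / [4] / [5];  Q = [1, 2, 5, 6] / [3] / [4] / [7]
  Insert 9 (step 8): P = [2, 6, 7, 8, 9] / [3] / [4] / [5];  Q = [1, 2, 5, 6, 8] / [3] / [4] / [7]
  Insert 1 (step 9): P = [1, 6, 7, 8, 9] / [2] / [3] / [4] / [5];  Q = [1, 2, 5, 6, 8] / [3] / [4] / [7] / [9]
Final shape: (5, 1, 1, 1, 1).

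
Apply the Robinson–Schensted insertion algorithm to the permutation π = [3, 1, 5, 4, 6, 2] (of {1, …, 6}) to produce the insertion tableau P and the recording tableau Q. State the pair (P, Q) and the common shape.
P = [1, 2, 6] / [3, 4] / [5];  Q = [1, 3, 5] / [2, 4] / [6];  common shape = (3, 2, 1)

Row-insert the values π_1, π_2, … into P one at a time, bumping the leftmost entry strictly greater than the inserted value down to the next row. The recording tableau Q records, in position (i, j), the step at which that cell was added to P.
  Insert 3 (step 1): P = [3];  Q = [1]
  Insert 1 (step 2): P = [1] / [3];  Q = [1] / [2]
  Insert 5 (step 3): P = [1, 5] / [3];  Q = [1, 3] / [2]
  Insert 4 (step 4): P = [1, 4] / [3, 5];  Q = [1, 3] / [2, 4]
  Insert 6 (step 5): P = [1, 4, 6] / [3, 5];  Q = [1, 3, 5] / [2, 4]
  Insert 2 (step 6): P = [1, 2, 6] / [3, 4] / [5];  Q = [1, 3, 5] / [2, 4] / [6]
Final shape: (3, 2, 1).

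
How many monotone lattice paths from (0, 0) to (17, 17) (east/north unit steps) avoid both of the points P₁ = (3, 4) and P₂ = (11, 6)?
Number of paths = 1497892544

Inclusion–exclusion. Total paths: C(34, 17) = 2333606220. Through P₁: C(7, 3)·C(27, 14) = 702040500. Through P₂: C(17, 11)·C(17, 6) = 153165376. Since P₁ is strictly southwest of P₂, a monotone path through both must visit P₁ then P₂; paths through both = C(7, 3)·C(10, 8)·C(17, 6) = 19492200. Avoid both = 2333606220 − 702040500 − 153165376 + 19492200 = 1497892544.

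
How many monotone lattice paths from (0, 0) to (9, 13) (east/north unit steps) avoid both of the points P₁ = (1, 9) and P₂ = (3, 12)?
Number of paths = 489985

Inclusion–exclusion. Total paths: C(22, 9) = 497420. Through P₁: C(10, 1)·C(12, 8) = 4950. Through P₂: C(15, 3)·C(7, 6) = 3185. Since P₁ is strictly southwest of P₂, a monotone path through both must visit P₁ then P₂; paths through both = C(10, 1)·C(5, 2)·C(7, 6) = 700. Avoid both = 497420 − 4950 − 3185 + 700 = 489985.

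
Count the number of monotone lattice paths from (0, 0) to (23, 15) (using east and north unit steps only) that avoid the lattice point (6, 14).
Number of paths = 15470588880

Total paths from (0, 0) to (23, 15): C(38, 23) = 15471286560. Paths through (6, 14): (paths (0, 0) → (6, 14)) × (paths (6, 14) → (23, 15)) = C(20, 6) · C(18, 17) = 38760 · 18 = 697680. Avoidance count = 15471286560 − 697680 = 15470588880.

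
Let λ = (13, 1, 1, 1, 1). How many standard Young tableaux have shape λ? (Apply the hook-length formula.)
# SYT of shape (13, 1, 1, 1, 1) = 1820

Hook-length formula: f^λ = n! / Π hook(c), product over all cells c of the Young diagram. For λ = (13, 1, 1, 1, 1), n = 17 boxes. Hook lengths by row (left-to-right, top-to-bottom): [17, 12, 11, 10, 9, 8, 7, 6, 5, 4, 3, 2, 1]; [4]; [3]; [2]; [1]. Product of hooks = 195432652800. So f^λ = 17! / 195432652800 = 355687428096000 / 195432652800 = 1820.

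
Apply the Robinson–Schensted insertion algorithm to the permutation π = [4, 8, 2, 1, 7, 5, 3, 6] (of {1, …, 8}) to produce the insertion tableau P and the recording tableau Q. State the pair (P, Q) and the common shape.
P = [1, 3, 6] / [2, 5] / [4, 7] / [8];  Q = [1, 2, 8] / [3, 5] / [4, 6] / [7];  common shape = (3, 2, 2, 1)

Row-insert the values π_1, π_2, … into P one at a time, bumping the leftmost entry strictly greater than the inserted value down to the next row. The recording tableau Q records, in position (i, j), the step at which that cell was added to P.
  Insert 4 (step 1): P = [4];  Q = [1]
  Insert 8 (step 2): P = [4, 8];  Q = [1, 2]
  Insert 2 (step 3): P = [2, 8] / [4];  Q = [1, 2] / [3]
  Insert 1 (step 4): P = [1, 8] / [2] / [4];  Q = [1, 2] / [3] / [4]
  Insert 7 (step 5): P = [1, 7] / [2, 8] / [4];  Q = [1, 2] / [3, 5] / [4]
  Insert 5 (step 6): P = [1, 5] / [2, 7] / [4, 8];  Q = [1, 2] / [3, 5] / [4, 6]
  Insert 3 (step 7): P = [1, 3] / [2, 5] / [4, 7] / [8];  Q = [1, 2] / [3, 5] / [4, 6] / [7]
  Insert 6 (step 8): P = [1, 3, 6] / [2, 5] / [4, 7] / [8];  Q = [1, 2, 8] / [3, 5] / [4, 6] / [7]
Final shape: (3, 2, 2, 1).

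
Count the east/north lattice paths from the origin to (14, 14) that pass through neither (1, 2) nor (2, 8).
Number of paths = 24070164

Inclusion–exclusion. Total paths: C(28, 14) = 40116600. Through P₁: C(3, 1)·C(25, 13) = 15600900. Through P₂: C(10, 2)·C(18, 12) = 835380. Since P₁ is strictly southwest of P₂, a monotone path through both must visit P₁ then P₂; paths through both = C(3, 1)·C(7, 1)·C(18, 12) = 389844. Avoid both = 40116600 − 15600900 − 835380 + 389844 = 24070164.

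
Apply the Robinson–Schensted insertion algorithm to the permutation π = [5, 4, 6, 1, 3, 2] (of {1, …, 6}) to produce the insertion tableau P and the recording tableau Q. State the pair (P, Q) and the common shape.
P = [1, 2] / [3, 6] / [4] / [5];  Q = [1, 3] / [2, 5] / [4] / [6];  common shape = (2, 2, 1, 1)

Row-insert the values π_1, π_2, … into P one at a time, bumping the leftmost entry strictly greater than the inserted value down to the next row. The recording tableau Q records, in position (i, j), the step at which that cell was added to P.
  Insert 5 (step 1): P = [5];  Q = [1]
  Insert 4 (step 2): P = [4] / [5];  Q = [1] / [2]
  Insert 6 (step 3): P = [4, 6] / [5];  Q = [1, 3] / [2]
  Insert 1 (step 4): P = [1, 6] / [4] / [5];  Q = [1, 3] / [2] / [4]
  Insert 3 (step 5): P = [1, 3] / [4, 6] / [5];  Q = [1, 3] / [2, 5] / [4]
  Insert 2 (step 6): P = [1, 2] / [3, 6] / [4] / [5];  Q = [1, 3] / [2, 5] / [4] / [6]
Final shape: (2, 2, 1, 1).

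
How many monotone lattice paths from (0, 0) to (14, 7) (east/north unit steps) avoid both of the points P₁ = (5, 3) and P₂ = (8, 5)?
Number of paths = 55884

Inclusion–exclusion. Total paths: C(21, 14) = 116280. Through P₁: C(8, 5)·C(13, 9) = 40040. Through P₂: C(13, 8)·C(8, 6) = 36036. Since P₁ is strictly southwest of P₂, a monotone path through both must visit P₁ then P₂; paths through both = C(8, 5)·C(5, 3)·C(8, 6) = 15680. Avoid both = 116280 − 40040 − 36036 + 15680 = 55884.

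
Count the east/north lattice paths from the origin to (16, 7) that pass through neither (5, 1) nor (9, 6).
Number of paths = 136909

Inclusion–exclusion. Total paths: C(23, 16) = 245157. Through P₁: C(6, 5)·C(17, 11) = 74256. Through P₂: C(15, 9)·C(8, 7) = 40040. Since P₁ is strictly southwest of P₂, a monotone path through both must visit P₁ then P₂; paths through both = C(6, 5)·C(9, 4)·C(8, 7) = 6048. Avoid both = 245157 − 74256 − 40040 + 6048 = 136909.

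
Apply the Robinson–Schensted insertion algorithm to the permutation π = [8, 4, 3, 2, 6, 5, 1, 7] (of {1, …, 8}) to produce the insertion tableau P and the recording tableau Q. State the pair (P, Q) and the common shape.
P = [1, 5, 7] / [2, 6] / [3] / [4] / [8];  Q = [1, 5, 8] / [2, 6] / [3] / [4] / [7];  common shape = (3, 2, 1, 1, 1)

Row-insert the values π_1, π_2, … into P one at a time, bumping the leftmost entry strictly greater than the inserted value down to the next row. The recording tableau Q records, in position (i, j), the step at which that cell was added to P.
  Insert 8 (step 1): P = [8];  Q = [1]
  Insert 4 (step 2): P = [4] / [8];  Q = [1] / [2]
  Insert 3 (step 3): P = [3] / [4] / [8];  Q = [1] / [2] / [3]
  Insert 2 (step 4): P = [2] / [3] / [4] / [8];  Q = [1] / [2] / [3] / [4]
  Insert 6 (step 5): P = [2, 6] / [3] / [4] / [8];  Q = [1, 5] / [2] / [3] / [4]
  Insert 5 (step 6): P = [2, 5] / [3, 6] / [4] / [8];  Q = [1, 5] / [2, 6] / [3] / [4]
  Insert 1 (step 7): P = [1, 5] / [2, 6] / [3] / [4] / [8];  Q = [1, 5] / [2, 6] / [3] / [4] / [7]
  Insert 7 (step 8): P = [1, 5, 7] / [2, 6] / [3] / [4] / [8];  Q = [1, 5, 8] / [2, 6] / [3] / [4] / [7]
Final shape: (3, 2, 1, 1, 1).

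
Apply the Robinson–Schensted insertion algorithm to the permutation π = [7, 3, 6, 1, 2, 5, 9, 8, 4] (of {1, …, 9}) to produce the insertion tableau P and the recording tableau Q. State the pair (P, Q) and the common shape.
P = [1, 2, 4, 8] / [3, 5, 9] / [6] / [7];  Q = [1, 3, 6, 7] / [2, 5, 8] / [4] / [9];  common shape = (4, 3, 1, 1)

Row-insert the values π_1, π_2, … into P one at a time, bumping the leftmost entry strictly greater than the inserted value down to the next row. The recording tableau Q records, in position (i, j), the step at which that cell was added to P.
  Insert 7 (step 1): P = [7];  Q = [1]
  Insert 3 (step 2): P = [3] / [7];  Q = [1] / [2]
  Insert 6 (step 3): P = [3, 6] / [7];  Q = [1, 3] / [2]
  Insert 1 (step 4): P = [1, 6] / [3] / [7];  Q = [1, 3] / [2] / [4]
  Insert 2 (step 5): P = [1, 2] / [3, 6] / [7];  Q = [1, 3] / [2, 5] / [4]
  Insert 5 (step 6): P = [1, 2, 5] / [3, 6] / [7];  Q = [1, 3, 6] / [2, 5] / [4]
  Insert 9 (step 7): P = [1, 2, 5, 9] / [3, 6] / [7];  Q = [1, 3, 6, 7] / [2, 5] / [4]
  Insert 8 (step 8): P = [1, 2, 5, 8] / [3, 6, 9] / [7];  Q = [1, 3, 6, 7] / [2, 5, 8] / [4]
  Insert 4 (step 9): P = [1, 2, 4, 8] / [3, 5, 9] / [6] / [7];  Q = [1, 3, 6, 7] / [2, 5, 8] / [4] / [9]
Final shape: (4, 3, 1, 1).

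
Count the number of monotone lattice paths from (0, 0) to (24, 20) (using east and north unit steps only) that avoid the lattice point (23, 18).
Number of paths = 1154701428270

Total paths from (0, 0) to (24, 20): C(44, 24) = 1761039350070. Paths through (23, 18): (paths (0, 0) → (23, 18)) × (paths (23, 18) → (24, 20)) = C(41, 23) · C(3, 1) = 202112640600 · 3 = 606337921800. Avoidance count = 1761039350070 − 606337921800 = 1154701428270.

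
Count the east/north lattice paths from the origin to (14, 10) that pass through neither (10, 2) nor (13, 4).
Number of paths = 1916546

Inclusion–exclusion. Total paths: C(24, 14) = 1961256. Through P₁: C(12, 10)·C(12, 4) = 32670. Through P₂: C(17, 13)·C(7, 1) = 16660. Since P₁ is strictly southwest of P₂, a monotone path through both must visit P₁ then P₂; paths through both = C(12, 10)·C(5, 3)·C(7, 1) = 4620. Avoid both = 1961256 − 32670 − 16660 + 4620 = 1916546.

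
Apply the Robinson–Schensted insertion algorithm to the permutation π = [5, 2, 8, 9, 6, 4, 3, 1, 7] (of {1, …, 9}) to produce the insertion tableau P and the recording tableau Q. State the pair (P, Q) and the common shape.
P = [1, 3, 7] / [2, 6, 9] / [4] / [5] / [8];  Q = [1, 3, 4] / [2, 5, 9] / [6] / [7] / [8];  common shape = (3, 3, 1, 1, 1)

Row-insert the values π_1, π_2, … into P one at a time, bumping the leftmost entry strictly greater than the inserted value down to the next row. The recording tableau Q records, in position (i, j), the step at which that cell was added to P.
  Insert 5 (step 1): P = [5];  Q = [1]
  Insert 2 (step 2): P = [2] / [5];  Q = [1] / [2]
  Insert 8 (step 3): P = [2, 8] / [5];  Q = [1, 3] / [2]
  Insert 9 (step 4): P = [2, 8, 9] / [5];  Q = [1, 3, 4] / [2]
  Insert 6 (step 5): P = [2, 6, 9] / [5, 8];  Q = [1, 3, 4] / [2, 5]
  Insert 4 (step 6): P = [2, 4, 9] / [5, 6] / [8];  Q = [1, 3, 4] / [2, 5] / [6]
  Insert 3 (step 7): P = [2, 3, 9] / [4, 6] / [5] / [8];  Q = [1, 3, 4] / [2, 5] / [6] / [7]
  Insert 1 (step 8): P = [1, 3, 9] / [2, 6] / [4] / [5] / [8];  Q = [1, 3, 4] / [2, 5] / [6] / [7] / [8]
  Insert 7 (step 9): P = [1, 3, 7] / [2, 6, 9] / [4] / [5] / [8];  Q = [1, 3, 4] / [2, 5, 9] / [6] / [7] / [8]
Final shape: (3, 3, 1, 1, 1).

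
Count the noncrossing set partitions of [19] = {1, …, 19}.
C_19 = 1767263190

These noncrossing partitions are counted by the Catalan number C_n = (1/(n + 1)) · C(2n, n). For n = 19: C_19 = (1/20) · C(38, 19) = 35345263800/20 = 1767263190.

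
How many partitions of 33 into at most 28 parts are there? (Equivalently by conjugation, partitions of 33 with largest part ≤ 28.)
p(33, parts ≤ 28) = 10131

Use the recurrence p(n, m) = p(n, m−1) + p(n−m, m): either the largest part is < m (count p(n, m−1)) or the largest part is exactly m (remove one copy of m, count p(n−m, m)). With p(0, ·) = 1 this gives p(33, parts ≤ 28) = 10131. (By conjugating Young diagrams, this also counts partitions of 33 into at most 28 parts.)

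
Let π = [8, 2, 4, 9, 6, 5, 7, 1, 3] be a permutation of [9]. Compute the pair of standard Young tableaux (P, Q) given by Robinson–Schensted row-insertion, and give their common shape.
P = [1, 3, 5, 7] / [2, 4] / [6, 9] / [8];  Q = [1, 3, 4, 7] / [2, 5] / [6, 9] / [8];  common shape = (4, 2, 2, 1)

Row-insert the values π_1, π_2, … into P one at a time, bumping the leftmost entry strictly greater than the inserted value down to the next row. The recording tableau Q records, in position (i, j), the step at which that cell was added to P.
  Insert 8 (step 1): P = [8];  Q = [1]
  Insert 2 (step 2): P = [2] / [8];  Q = [1] / [2]
  Insert 4 (step 3): P = [2, 4] / [8];  Q = [1, 3] / [2]
  Insert 9 (step 4): P = [2, 4, 9] / [8];  Q = [1, 3, 4] / [2]
  Insert 6 (step 5): P = [2, 4, 6] / [8, 9];  Q = [1, 3, 4] / [2, 5]
  Insert 5 (step 6): P = [2, 4, 5] / [6, 9] / [8];  Q = [1, 3, 4] / [2, 5] / [6]
  Insert 7 (step 7): P = [2, 4, 5, 7] / [6, 9] / [8];  Q = [1, 3, 4, 7] / [2, 5] / [6]
  Insert 1 (step 8): P = [1, 4, 5, 7] / [2, 9] / [6] / [8];  Q = [1, 3, 4, 7] / [2, 5] / [6] / [8]
  Insert 3 (step 9): P = [1, 3, 5, 7] / [2, 4] / [6, 9] / [8];  Q = [1, 3, 4, 7] / [2, 5] / [6, 9] / [8]
Final shape: (4, 2, 2, 1).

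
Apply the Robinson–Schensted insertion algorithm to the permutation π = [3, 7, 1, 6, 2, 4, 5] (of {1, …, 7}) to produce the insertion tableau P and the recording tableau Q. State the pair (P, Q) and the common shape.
P = [1, 2, 4, 5] / [3, 6] / [7];  Q = [1, 2, 6, 7] / [3, 4] / [5];  common shape = (4, 2, 1)

Row-insert the values π_1, π_2, … into P one at a time, bumping the leftmost entry strictly greater than the inserted value down to the next row. The recording tableau Q records, in position (i, j), the step at which that cell was added to P.
  Insert 3 (step 1): P = [3];  Q = [1]
  Insert 7 (step 2): P = [3, 7];  Q = [1, 2]
  Insert 1 (step 3): P = [1, 7] / [3];  Q = [1, 2] / [3]
  Insert 6 (step 4): P = [1, 6] / [3, 7];  Q = [1, 2] / [3, 4]
  Insert 2 (step 5): P = [1, 2] / [3, 6] / [7];  Q = [1, 2] / [3, 4] / [5]
  Insert 4 (step 6): P = [1, 2, 4] / [3, 6] / [7];  Q = [1, 2, 6] / [3, 4] / [5]
  Insert 5 (step 7): P = [1, 2, 4, 5] / [3, 6] / [7];  Q = [1, 2, 6, 7] / [3, 4] / [5]
Final shape: (4, 2, 1).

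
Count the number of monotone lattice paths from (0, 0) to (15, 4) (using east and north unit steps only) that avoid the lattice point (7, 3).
Number of paths = 2796

Total paths from (0, 0) to (15, 4): C(19, 15) = 3876. Paths through (7, 3): (paths (0, 0) → (7, 3)) × (paths (7, 3) → (15, 4)) = C(10, 7) · C(9, 8) = 120 · 9 = 1080. Avoidance count = 3876 − 1080 = 2796.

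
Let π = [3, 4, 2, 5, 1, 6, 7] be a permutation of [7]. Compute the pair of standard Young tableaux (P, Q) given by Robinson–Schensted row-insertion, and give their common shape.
P = [1, 4, 5, 6, 7] / [2] / [3];  Q = [1, 2, 4, 6, 7] / [3] / [5];  common shape = (5, 1, 1)

Row-insert the values π_1, π_2, … into P one at a time, bumping the leftmost entry strictly greater than the inserted value down to the next row. The recording tableau Q records, in position (i, j), the step at which that cell was added to P.
  Insert 3 (step 1): P = [3];  Q = [1]
  Insert 4 (step 2): P = [3, 4];  Q = [1, 2]
  Insert 2 (step 3): P = [2, 4] / [3];  Q = [1, 2] / [3]
  Insert 5 (step 4): P = [2, 4, 5] / [3];  Q = [1, 2, 4] / [3]
  Insert 1 (step 5): P = [1, 4, 5] / [2] / [3];  Q = [1, 2, 4] / [3] / [5]
  Insert 6 (step 6): P = [1, 4, 5, 6] / [2] / [3];  Q = [1, 2, 4, 6] / [3] / [5]
  Insert 7 (step 7): P = [1, 4, 5, 6, 7] / [2] / [3];  Q = [1, 2, 4, 6, 7] / [3] / [5]
Final shape: (5, 1, 1).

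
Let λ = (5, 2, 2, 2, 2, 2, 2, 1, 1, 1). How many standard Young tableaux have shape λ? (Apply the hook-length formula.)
# SYT of shape (5, 2, 2, 2, 2, 2, 2, 1, 1, 1) = 4434144

Hook-length formula: f^λ = n! / Π hook(c), product over all cells c of the Young diagram. For λ = (5, 2, 2, 2, 2, 2, 2, 1, 1, 1), n = 20 boxes. Hook lengths by row (left-to-right, top-to-bottom): [14, 10, 3, 2, 1]; [10, 6]; [9, 5]; [8, 4]; [7, 3]; [6, 2]; [5, 1]; [3]; [2]; [1]. Product of hooks = 548674560000. So f^λ = 20! / 548674560000 = 2432902008176640000 / 548674560000 = 4434144.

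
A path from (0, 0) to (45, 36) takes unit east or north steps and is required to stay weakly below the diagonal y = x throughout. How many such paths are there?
Number of paths = 28320955360167524909400

By the reflection principle (André's argument), the number of monotone paths to (45, 36) with n ≤ m that never go above y = x is C(81, 45) − C(81, 46) = 130276394656770614583240 − 101955439296603089673840 = 28320955360167524909400.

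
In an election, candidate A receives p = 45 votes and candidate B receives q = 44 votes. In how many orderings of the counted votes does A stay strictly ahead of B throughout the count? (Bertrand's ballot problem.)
Strict-lead orderings = 583300119592996693088040

Total orderings of the 89 votes with 45 for A: C(89, 45) = 51913710643776705684835560. By the Bertrand ballot formula (Cycle Lemma / reflection principle), the number of orderings in which A is strictly ahead of B throughout is (p − q)/(p + q) · C(p + q, p) = (45 − 44)/(45 + 44) · 51913710643776705684835560 = 583300119592996693088040.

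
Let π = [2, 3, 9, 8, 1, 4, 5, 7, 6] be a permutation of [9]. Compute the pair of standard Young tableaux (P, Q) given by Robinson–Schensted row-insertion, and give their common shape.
P = [1, 3, 4, 5, 6] / [2, 7] / [8] / [9];  Q = [1, 2, 3, 7, 8] / [4, 6] / [5] / [9];  common shape = (5, 2, 1, 1)

Row-insert the values π_1, π_2, … into P one at a time, bumping the leftmost entry strictly greater than the inserted value down to the next row. The recording tableau Q records, in position (i, j), the step at which that cell was added to P.
  Insert 2 (step 1): P = [2];  Q = [1]
  Insert 3 (step 2): P = [2, 3];  Q = [1, 2]
  Insert 9 (step 3): P = [2, 3, 9];  Q = [1, 2, 3]
  Insert 8 (step 4): P = [2, 3, 8] / [9];  Q = [1, 2, 3] / [4]
  Insert 1 (step 5): P = [1, 3, 8] / [2] / [9];  Q = [1, 2, 3] / [4] / [5]
  Insert 4 (step 6): P = [1, 3, 4] / [2, 8] / [9];  Q = [1, 2, 3] / [4, 6] / [5]
  Insert 5 (step 7): P = [1, 3, 4, 5] / [2, 8] / [9];  Q = [1, 2, 3, 7] / [4, 6] / [5]
  Insert 7 (step 8): P = [1, 3, 4, 5, 7] / [2, 8] / [9];  Q = [1, 2, 3, 7, 8] / [4, 6] / [5]
  Insert 6 (step 9): P = [1, 3, 4, 5, 6] / [2, 7] / [8] / [9];  Q = [1, 2, 3, 7, 8] / [4, 6] / [5] / [9]
Final shape: (5, 2, 1, 1).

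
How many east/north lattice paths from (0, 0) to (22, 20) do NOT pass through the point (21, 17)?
Number of paths = 398667033900

Total paths from (0, 0) to (22, 20): C(42, 22) = 513791607420. Paths through (21, 17): (paths (0, 0) → (21, 17)) × (paths (21, 17) → (22, 20)) = C(38, 21) · C(4, 1) = 28781143380 · 4 = 115124573520. Avoidance count = 513791607420 − 115124573520 = 398667033900.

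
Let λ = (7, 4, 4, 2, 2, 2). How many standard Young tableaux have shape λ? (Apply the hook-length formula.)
# SYT of shape (7, 4, 4, 2, 2, 2) = 377910000

Hook-length formula: f^λ = n! / Π hook(c), product over all cells c of the Young diagram. For λ = (7, 4, 4, 2, 2, 2), n = 21 boxes. Hook lengths by row (left-to-right, top-to-bottom): [12, 11, 7, 6, 3, 2, 1]; [8, 7, 3, 2]; [7, 6, 2, 1]; [4, 3]; [3, 2]; [2, 1]. Product of hooks = 135193411584. So f^λ = 21! / 135193411584 = 51090942171709440000 / 135193411584 = 377910000.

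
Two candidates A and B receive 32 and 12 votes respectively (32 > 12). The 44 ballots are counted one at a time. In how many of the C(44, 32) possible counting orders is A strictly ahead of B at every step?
Strict-lead orderings = 9586673915

Total orderings of the 44 votes with 32 for A: C(44, 32) = 21090682613. By the Bertrand ballot formula (Cycle Lemma / reflection principle), the number of orderings in which A is strictly ahead of B throughout is (p − q)/(p + q) · C(p + q, p) = (32 − 12)/(32 + 12) · 21090682613 = 9586673915.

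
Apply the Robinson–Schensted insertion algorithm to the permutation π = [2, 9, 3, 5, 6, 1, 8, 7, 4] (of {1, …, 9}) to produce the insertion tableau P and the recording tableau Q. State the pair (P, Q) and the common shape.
P = [1, 3, 4, 6, 7] / [2, 5] / [8] / [9];  Q = [1, 2, 4, 5, 7] / [3, 8] / [6] / [9];  common shape = (5, 2, 1, 1)

Row-insert the values π_1, π_2, … into P one at a time, bumping the leftmost entry strictly greater than the inserted value down to the next row. The recording tableau Q records, in position (i, j), the step at which that cell was added to P.
  Insert 2 (step 1): P = [2];  Q = [1]
  Insert 9 (step 2): P = [2, 9];  Q = [1, 2]
  Insert 3 (step 3): P = [2, 3] / [9];  Q = [1, 2] / [3]
  Insert 5 (step 4): P = [2, 3, 5] / [9];  Q = [1, 2, 4] / [3]
  Insert 6 (step 5): P = [2, 3, 5, 6] / [9];  Q = [1, 2, 4, 5] / [3]
  Insert 1 (step 6): P = [1, 3, 5, 6] / [2] / [9];  Q = [1, 2, 4, 5] / [3] / [6]
  Insert 8 (step 7): P = [1, 3, 5, 6, 8] / [2] / [9];  Q = [1, 2, 4, 5, 7] / [3] / [6]
  Insert 7 (step 8): P = [1, 3, 5, 6, 7] / [2, 8] / [9];  Q = [1, 2, 4, 5, 7] / [3, 8] / [6]
  Insert 4 (step 9): P = [1, 3, 4, 6, 7] / [2, 5] / [8] / [9];  Q = [1, 2, 4, 5, 7] / [3, 8] / [6] / [9]
Final shape: (5, 2, 1, 1).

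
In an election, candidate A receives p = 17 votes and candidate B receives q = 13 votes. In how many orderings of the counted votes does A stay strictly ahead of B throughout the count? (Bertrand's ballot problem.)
Strict-lead orderings = 15967980

Total orderings of the 30 votes with 17 for A: C(30, 17) = 119759850. By the Bertrand ballot formula (Cycle Lemma / reflection principle), the number of orderings in which A is strictly ahead of B throughout is (p − q)/(p + q) · C(p + q, p) = (17 − 13)/(17 + 13) · 119759850 = 15967980.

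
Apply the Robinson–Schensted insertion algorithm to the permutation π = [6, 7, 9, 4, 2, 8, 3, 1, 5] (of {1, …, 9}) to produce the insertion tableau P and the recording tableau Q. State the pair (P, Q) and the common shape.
P = [1, 3, 5] / [2, 7, 8] / [4, 9] / [6];  Q = [1, 2, 3] / [4, 6, 9] / [5, 7] / [8];  common shape = (3, 3, 2, 1)

Row-insert the values π_1, π_2, … into P one at a time, bumping the leftmost entry strictly greater than the inserted value down to the next row. The recording tableau Q records, in position (i, j), the step at which that cell was added to P.
  Insert 6 (step 1): P = [6];  Q = [1]
  Insert 7 (step 2): P = [6, 7];  Q = [1, 2]
  Insert 9 (step 3): P = [6, 7, 9];  Q = [1, 2, 3]
  Insert 4 (step 4): P = [4, 7, 9] / [6];  Q = [1, 2, 3] / [4]
  Insert 2 (step 5): P = [2, 7, 9] / [4] / [6];  Q = [1, 2, 3] / [4] / [5]
  Insert 8 (step 6): P = [2, 7, 8] / [4, 9] / [6];  Q = [1, 2, 3] / [4, 6] / [5]
  Insert 3 (step 7): P = [2, 3, 8] / [4, 7] / [6, 9];  Q = [1, 2, 3] / [4, 6] / [5, 7]
  Insert 1 (step 8): P = [1, 3, 8] / [2, 7] / [4, 9] / [6];  Q = [1, 2, 3] / [4, 6] / [5, 7] / [8]
  Insert 5 (step 9): P = [1, 3, 5] / [2, 7, 8] / [4, 9] / [6];  Q = [1, 2, 3] / [4, 6, 9] / [5, 7] / [8]
Final shape: (3, 3, 2, 1).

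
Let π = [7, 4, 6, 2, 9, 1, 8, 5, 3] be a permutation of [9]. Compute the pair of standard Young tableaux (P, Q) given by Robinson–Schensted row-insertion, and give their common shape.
P = [1, 3, 8] / [2, 5] / [4, 6] / [7, 9];  Q = [1, 3, 5] / [2, 7] / [4, 8] / [6, 9];  common shape = (3, 2, 2, 2)

Row-insert the values π_1, π_2, … into P one at a time, bumping the leftmost entry strictly greater than the inserted value down to the next row. The recording tableau Q records, in position (i, j), the step at which that cell was added to P.
  Insert 7 (step 1): P = [7];  Q = [1]
  Insert 4 (step 2): P = [4] / [7];  Q = [1] / [2]
  Insert 6 (step 3): P = [4, 6] / [7];  Q = [1, 3] / [2]
  Insert 2 (step 4): P = [2, 6] / [4] / [7];  Q = [1, 3] / [2] / [4]
  Insert 9 (step 5): P = [2, 6, 9] / [4] / [7];  Q = [1, 3, 5] / [2] / [4]
  Insert 1 (step 6): P = [1, 6, 9] / [2] / [4] / [7];  Q = [1, 3, 5] / [2] / [4] / [6]
  Insert 8 (step 7): P = [1, 6, 8] / [2, 9] / [4] / [7];  Q = [1, 3, 5] / [2, 7] / [4] / [6]
  Insert 5 (step 8): P = [1, 5, 8] / [2, 6] / [4, 9] / [7];  Q = [1, 3, 5] / [2, 7] / [4, 8] / [6]
  Insert 3 (step 9): P = [1, 3, 8] / [2, 5] / [4, 6] / [7, 9];  Q = [1, 3, 5] / [2, 7] / [4, 8] / [6, 9]
Final shape: (3, 2, 2, 2).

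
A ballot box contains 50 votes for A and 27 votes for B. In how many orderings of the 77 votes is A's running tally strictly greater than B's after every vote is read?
Strict-lead orderings = 130946980630667045672

Total orderings of the 77 votes with 50 for A: C(77, 50) = 438387717763537500728. By the Bertrand ballot formula (Cycle Lemma / reflection principle), the number of orderings in which A is strictly ahead of B throughout is (p − q)/(p + q) · C(p + q, p) = (50 − 27)/(50 + 27) · 438387717763537500728 = 130946980630667045672.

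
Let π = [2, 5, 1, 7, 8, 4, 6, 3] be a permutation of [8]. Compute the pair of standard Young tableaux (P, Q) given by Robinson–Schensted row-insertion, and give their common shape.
P = [1, 3, 6, 8] / [2, 4, 7] / [5];  Q = [1, 2, 4, 5] / [3, 6, 7] / [8];  common shape = (4, 3, 1)

Row-insert the values π_1, π_2, … into P one at a time, bumping the leftmost entry strictly greater than the inserted value down to the next row. The recording tableau Q records, in position (i, j), the step at which that cell was added to P.
  Insert 2 (step 1): P = [2];  Q = [1]
  Insert 5 (step 2): P = [2, 5];  Q = [1, 2]
  Insert 1 (step 3): P = [1, 5] / [2];  Q = [1, 2] / [3]
  Insert 7 (step 4): P = [1, 5, 7] / [2];  Q = [1, 2, 4] / [3]
  Insert 8 (step 5): P = [1, 5, 7, 8] / [2];  Q = [1, 2, 4, 5] / [3]
  Insert 4 (step 6): P = [1, 4, 7, 8] / [2, 5];  Q = [1, 2, 4, 5] / [3, 6]
  Insert 6 (step 7): P = [1, 4, 6, 8] / [2, 5, 7];  Q = [1, 2, 4, 5] / [3, 6, 7]
  Insert 3 (step 8): P = [1, 3, 6, 8] / [2, 4, 7] / [5];  Q = [1, 2, 4, 5] / [3, 6, 7] / [8]
Final shape: (4, 3, 1).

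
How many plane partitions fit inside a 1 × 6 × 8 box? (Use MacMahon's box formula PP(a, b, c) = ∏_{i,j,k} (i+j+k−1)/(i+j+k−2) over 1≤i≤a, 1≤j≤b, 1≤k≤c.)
PP(1, 6, 8) = 3003

Evaluate the triple product over i = 1..1, j = 1..6, k = 1..8. The factors are (2/1) · (3/2) · (4/3) · (5/4) · (6/5) · (7/6) · (8/7) · (9/8) · … (48 factors total). The numerators and denominators telescope so the product is an integer; carrying out the multiplication exactly gives PP(1, 6, 8) = 3003.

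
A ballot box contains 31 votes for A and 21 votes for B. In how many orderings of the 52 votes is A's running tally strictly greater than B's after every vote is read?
Strict-lead orderings = 36921502679600

Total orderings of the 52 votes with 31 for A: C(52, 31) = 191991813933920. By the Bertrand ballot formula (Cycle Lemma / reflection principle), the number of orderings in which A is strictly ahead of B throughout is (p − q)/(p + q) · C(p + q, p) = (31 − 21)/(31 + 21) · 191991813933920 = 36921502679600.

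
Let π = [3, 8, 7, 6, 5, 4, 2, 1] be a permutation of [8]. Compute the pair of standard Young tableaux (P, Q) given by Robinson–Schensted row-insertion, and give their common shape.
P = [1, 4] / [2] / [3] / [5] / [6] / [7] / [8];  Q = [1, 2] / [3] / [4] / [5] / [6] / [7] / [8];  common shape = (2, 1, 1, 1, 1, 1, 1)

Row-insert the values π_1, π_2, … into P one at a time, bumping the leftmost entry strictly greater than the inserted value down to the next row. The recording tableau Q records, in position (i, j), the step at which that cell was added to P.
  Insert 3 (step 1): P = [3];  Q = [1]
  Insert 8 (step 2): P = [3, 8];  Q = [1, 2]
  Insert 7 (step 3): P = [3, 7] / [8];  Q = [1, 2] / [3]
  Insert 6 (step 4): P = [3, 6] / [7] / [8];  Q = [1, 2] / [3] / [4]
  Insert 5 (step 5): P = [3, 5] / [6] / [7] / [8];  Q = [1, 2] / [3] / [4] / [5]
  Insert 4 (step 6): P = [3, 4] / [5] / [6] / [7] / [8];  Q = [1, 2] / [3] / [4] / [5] / [6]
  Insert 2 (step 7): P = [2, 4] / [3] / [5] / [6] / [7] / [8];  Q = [1, 2] / [3] / [4] / [5] / [6] / [7]
  Insert 1 (step 8): P = [1, 4] / [2] / [3] / [5] / [6] / [7] / [8];  Q = [1, 2] / [3] / [4] / [5] / [6] / [7] / [8]
Final shape: (2, 1, 1, 1, 1, 1, 1).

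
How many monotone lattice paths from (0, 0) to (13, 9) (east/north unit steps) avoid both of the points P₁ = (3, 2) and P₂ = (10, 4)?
Number of paths = 267044

Inclusion–exclusion. Total paths: C(22, 13) = 497420. Through P₁: C(5, 3)·C(17, 10) = 194480. Through P₂: C(14, 10)·C(8, 3) = 56056. Since P₁ is strictly southwest of P₂, a monotone path through both must visit P₁ then P₂; paths through both = C(5, 3)·C(9, 7)·C(8, 3) = 20160. Avoid both = 497420 − 194480 − 56056 + 20160 = 267044.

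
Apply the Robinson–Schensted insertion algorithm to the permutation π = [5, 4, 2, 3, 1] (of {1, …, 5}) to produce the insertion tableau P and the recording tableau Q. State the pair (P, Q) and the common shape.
P = [1, 3] / [2] / [4] / [5];  Q = [1, 4] / [2] / [3] / [5];  common shape = (2, 1, 1, 1)

Row-insert the values π_1, π_2, … into P one at a time, bumping the leftmost entry strictly greater than the inserted value down to the next row. The recording tableau Q records, in position (i, j), the step at which that cell was added to P.
  Insert 5 (step 1): P = [5];  Q = [1]
  Insert 4 (step 2): P = [4] / [5];  Q = [1] / [2]
  Insert 2 (step 3): P = [2] / [4] / [5];  Q = [1] / [2] / [3]
  Insert 3 (step 4): P = [2, 3] / [4] / [5];  Q = [1, 4] / [2] / [3]
  Insert 1 (step 5): P = [1, 3] / [2] / [4] / [5];  Q = [1, 4] / [2] / [3] / [5]
Final shape: (2, 1, 1, 1).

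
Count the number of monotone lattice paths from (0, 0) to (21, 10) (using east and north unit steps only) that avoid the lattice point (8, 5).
Number of paths = 33325149

Total paths from (0, 0) to (21, 10): C(31, 21) = 44352165. Paths through (8, 5): (paths (0, 0) → (8, 5)) × (paths (8, 5) → (21, 10)) = C(13, 8) · C(18, 13) = 1287 · 8568 = 11027016. Avoidance count = 44352165 − 11027016 = 33325149.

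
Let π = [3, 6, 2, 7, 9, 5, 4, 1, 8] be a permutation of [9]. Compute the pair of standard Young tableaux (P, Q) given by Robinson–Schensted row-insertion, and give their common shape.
P = [1, 4, 7, 8] / [2, 5, 9] / [3] / [6];  Q = [1, 2, 4, 5] / [3, 6, 9] / [7] / [8];  common shape = (4, 3, 1, 1)

Row-insert the values π_1, π_2, … into P one at a time, bumping the leftmost entry strictly greater than the inserted value down to the next row. The recording tableau Q records, in position (i, j), the step at which that cell was added to P.
  Insert 3 (step 1): P = [3];  Q = [1]
  Insert 6 (step 2): P = [3, 6];  Q = [1, 2]
  Insert 2 (step 3): P = [2, 6] / [3];  Q = [1, 2] / [3]
  Insert 7 (step 4): P = [2, 6, 7] / [3];  Q = [1, 2, 4] / [3]
  Insert 9 (step 5): P = [2, 6, 7, 9] / [3];  Q = [1, 2, 4, 5] / [3]
  Insert 5 (step 6): P = [2, 5, 7, 9] / [3, 6];  Q = [1, 2, 4, 5] / [3, 6]
  Insert 4 (step 7): P = [2, 4, 7, 9] / [3, 5] / [6];  Q = [1, 2, 4, 5] / [3, 6] / [7]
  Insert 1 (step 8): P = [1, 4, 7, 9] / [2, 5] / [3] / [6];  Q = [1, 2, 4, 5] / [3, 6] / [7] / [8]
  Insert 8 (step 9): P = [1, 4, 7, 8] / [2, 5, 9] / [3] / [6];  Q = [1, 2, 4, 5] / [3, 6, 9] / [7] / [8]
Final shape: (4, 3, 1, 1).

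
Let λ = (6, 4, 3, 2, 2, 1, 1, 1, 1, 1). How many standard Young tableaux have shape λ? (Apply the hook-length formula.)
# SYT of shape (6, 4, 3, 2, 2, 1, 1, 1, 1, 1) = 1493752260

Hook-length formula: f^λ = n! / Π hook(c), product over all cells c of the Young diagram. For λ = (6, 4, 3, 2, 2, 1, 1, 1, 1, 1), n = 22 boxes. Hook lengths by row (left-to-right, top-to-bottom): [15, 9, 6, 4, 2, 1]; [12, 6, 3, 1]; [10, 4, 1]; [8, 2]; [7, 1]; [5]; [4]; [3]; [2]; [1]. Product of hooks = 752467968000. So f^λ = 22! / 752467968000 = 1124000727777607680000 / 752467968000 = 1493752260.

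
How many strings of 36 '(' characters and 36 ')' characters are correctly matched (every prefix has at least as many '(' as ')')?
C_36 = 11959798385860453492

These balanced parentheses are counted by the Catalan number C_n = (1/(n + 1)) · C(2n, n). For n = 36: C_36 = (1/37) · C(72, 36) = 442512540276836779204/37 = 11959798385860453492.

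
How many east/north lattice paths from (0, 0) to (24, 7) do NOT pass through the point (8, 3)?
Number of paths = 1830150

Total paths from (0, 0) to (24, 7): C(31, 24) = 2629575. Paths through (8, 3): (paths (0, 0) → (8, 3)) × (paths (8, 3) → (24, 7)) = C(11, 8) · C(20, 16) = 165 · 4845 = 799425. Avoidance count = 2629575 − 799425 = 1830150.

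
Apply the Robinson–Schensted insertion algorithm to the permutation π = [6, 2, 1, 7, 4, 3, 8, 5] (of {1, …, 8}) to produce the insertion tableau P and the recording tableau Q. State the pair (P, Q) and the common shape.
P = [1, 3, 5] / [2, 4, 8] / [6, 7];  Q = [1, 4, 7] / [2, 5, 8] / [3, 6];  common shape = (3, 3, 2)

Row-insert the values π_1, π_2, … into P one at a time, bumping the leftmost entry strictly greater than the inserted value down to the next row. The recording tableau Q records, in position (i, j), the step at which that cell was added to P.
  Insert 6 (step 1): P = [6];  Q = [1]
  Insert 2 (step 2): P = [2] / [6];  Q = [1] / [2]
  Insert 1 (step 3): P = [1] / [2] / [6];  Q = [1] / [2] / [3]
  Insert 7 (step 4): P = [1, 7] / [2] / [6];  Q = [1, 4] / [2] / [3]
  Insert 4 (step 5): P = [1, 4] / [2, 7] / [6];  Q = [1, 4] / [2, 5] / [3]
  Insert 3 (step 6): P = [1, 3] / [2, 4] / [6, 7];  Q = [1, 4] / [2, 5] / [3, 6]
  Insert 8 (step 7): P = [1, 3, 8] / [2, 4] / [6, 7];  Q = [1, 4, 7] / [2, 5] / [3, 6]
  Insert 5 (step 8): P = [1, 3, 5] / [2, 4, 8] / [6, 7];  Q = [1, 4, 7] / [2, 5, 8] / [3, 6]
Final shape: (3, 3, 2).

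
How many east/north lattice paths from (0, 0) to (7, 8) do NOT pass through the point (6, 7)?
Number of paths = 3003

Total paths from (0, 0) to (7, 8): C(15, 7) = 6435. Paths through (6, 7): (paths (0, 0) → (6, 7)) × (paths (6, 7) → (7, 8)) = C(13, 6) · C(2, 1) = 1716 · 2 = 3432. Avoidance count = 6435 − 3432 = 3003.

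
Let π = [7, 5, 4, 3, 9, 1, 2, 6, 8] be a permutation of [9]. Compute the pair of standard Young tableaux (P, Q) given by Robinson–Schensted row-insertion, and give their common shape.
P = [1, 2, 6, 8] / [3, 9] / [4] / [5] / [7];  Q = [1, 5, 8, 9] / [2, 7] / [3] / [4] / [6];  common shape = (4, 2, 1, 1, 1)

Row-insert the values π_1, π_2, … into P one at a time, bumping the leftmost entry strictly greater than the inserted value down to the next row. The recording tableau Q records, in position (i, j), the step at which that cell was added to P.
  Insert 7 (step 1): P = [7];  Q = [1]
  Insert 5 (step 2): P = [5] / [7];  Q = [1] / [2]
  Insert 4 (step 3): P = [4] / [5] / [7];  Q = [1] / [2] / [3]
  Insert 3 (step 4): P = [3] / [4] / [5] / [7];  Q = [1] / [2] / [3] / [4]
  Insert 9 (step 5): P = [3, 9] / [4] / [5] / [7];  Q = [1, 5] / [2] / [3] / [4]
  Insert 1 (step 6): P = [1, 9] / [3] / [4] / [5] / [7];  Q = [1, 5] / [2] / [3] / [4] / [6]
  Insert 2 (step 7): P = [1, 2] / [3, 9] / [4] / [5] / [7];  Q = [1, 5] / [2, 7] / [3] / [4] / [6]
  Insert 6 (step 8): P = [1, 2, 6] / [3, 9] / [4] / [5] / [7];  Q = [1, 5, 8] / [2, 7] / [3] / [4] / [6]
  Insert 8 (step 9): P = [1, 2, 6, 8] / [3, 9] / [4] / [5] / [7];  Q = [1, 5, 8, 9] / [2, 7] / [3] / [4] / [6]
Final shape: (4, 2, 1, 1, 1).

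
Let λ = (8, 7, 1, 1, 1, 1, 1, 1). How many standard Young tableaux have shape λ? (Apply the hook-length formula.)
# SYT of shape (8, 7, 1, 1, 1, 1, 1, 1) = 25069968

Hook-length formula: f^λ = n! / Π hook(c), product over all cells c of the Young diagram. For λ = (8, 7, 1, 1, 1, 1, 1, 1), n = 21 boxes. Hook lengths by row (left-to-right, top-to-bottom): [15, 8, 7, 6, 5, 4, 3, 1]; [13, 6, 5, 4, 3, 2, 1]; [6]; [5]; [4]; [3]; [2]; [1]. Product of hooks = 2037934080000. So f^λ = 21! / 2037934080000 = 51090942171709440000 / 2037934080000 = 25069968.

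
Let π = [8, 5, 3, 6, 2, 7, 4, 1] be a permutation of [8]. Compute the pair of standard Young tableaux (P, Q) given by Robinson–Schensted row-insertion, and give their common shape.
P = [1, 4, 7] / [2, 6] / [3] / [5] / [8];  Q = [1, 4, 6] / [2, 7] / [3] / [5] / [8];  common shape = (3, 2, 1, 1, 1)

Row-insert the values π_1, π_2, … into P one at a time, bumping the leftmost entry strictly greater than the inserted value down to the next row. The recording tableau Q records, in position (i, j), the step at which that cell was added to P.
  Insert 8 (step 1): P = [8];  Q = [1]
  Insert 5 (step 2): P = [5] / [8];  Q = [1] / [2]
  Insert 3 (step 3): P = [3] / [5] / [8];  Q = [1] / [2] / [3]
  Insert 6 (step 4): P = [3, 6] / [5] / [8];  Q = [1, 4] / [2] / [3]
  Insert 2 (step 5): P = [2, 6] / [3] / [5] / [8];  Q = [1, 4] / [2] / [3] / [5]
  Insert 7 (step 6): P = [2, 6, 7] / [3] / [5] / [8];  Q = [1, 4, 6] / [2] / [3] / [5]
  Insert 4 (step 7): P = [2, 4, 7] / [3, 6] / [5] / [8];  Q = [1, 4, 6] / [2, 7] / [3] / [5]
  Insert 1 (step 8): P = [1, 4, 7] / [2, 6] / [3] / [5] / [8];  Q = [1, 4, 6] / [2, 7] / [3] / [5] / [8]
Final shape: (3, 2, 1, 1, 1).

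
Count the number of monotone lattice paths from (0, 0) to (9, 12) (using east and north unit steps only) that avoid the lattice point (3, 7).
Number of paths = 238490

Total paths from (0, 0) to (9, 12): C(21, 9) = 293930. Paths through (3, 7): (paths (0, 0) → (3, 7)) × (paths (3, 7) → (9, 12)) = C(10, 3) · C(11, 6) = 120 · 462 = 55440. Avoidance count = 293930 − 55440 = 238490.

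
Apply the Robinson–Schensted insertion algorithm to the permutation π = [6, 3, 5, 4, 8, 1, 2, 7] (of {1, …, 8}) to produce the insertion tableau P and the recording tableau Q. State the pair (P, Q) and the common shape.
P = [1, 2, 7] / [3, 4, 8] / [5] / [6];  Q = [1, 3, 5] / [2, 7, 8] / [4] / [6];  common shape = (3, 3, 1, 1)

Row-insert the values π_1, π_2, … into P one at a time, bumping the leftmost entry strictly greater than the inserted value down to the next row. The recording tableau Q records, in position (i, j), the step at which that cell was added to P.
  Insert 6 (step 1): P = [6];  Q = [1]
  Insert 3 (step 2): P = [3] / [6];  Q = [1] / [2]
  Insert 5 (step 3): P = [3, 5] / [6];  Q = [1, 3] / [2]
  Insert 4 (step 4): P = [3, 4] / [5] / [6];  Q = [1, 3] / [2] / [4]
  Insert 8 (step 5): P = [3, 4, 8] / [5] / [6];  Q = [1, 3, 5] / [2] / [4]
  Insert 1 (step 6): P = [1, 4, 8] / [3] / [5] / [6];  Q = [1, 3, 5] / [2] / [4] / [6]
  Insert 2 (step 7): P = [1, 2, 8] / [3, 4] / [5] / [6];  Q = [1, 3, 5] / [2, 7] / [4] / [6]
  Insert 7 (step 8): P = [1, 2, 7] / [3, 4, 8] / [5] / [6];  Q = [1, 3, 5] / [2, 7, 8] / [4] / [6]
Final shape: (3, 3, 1, 1).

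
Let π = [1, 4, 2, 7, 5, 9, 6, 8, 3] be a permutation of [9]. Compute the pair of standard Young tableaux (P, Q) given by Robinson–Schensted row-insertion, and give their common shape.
P = [1, 2, 3, 6, 8] / [4, 5, 9] / [7];  Q = [1, 2, 4, 6, 8] / [3, 5, 7] / [9];  common shape = (5, 3, 1)

Row-insert the values π_1, π_2, … into P one at a time, bumping the leftmost entry strictly greater than the inserted value down to the next row. The recording tableau Q records, in position (i, j), the step at which that cell was added to P.
  Insert 1 (step 1): P = [1];  Q = [1]
  Insert 4 (step 2): P = [1, 4];  Q = [1, 2]
  Insert 2 (step 3): P = [1, 2] / [4];  Q = [1, 2] / [3]
  Insert 7 (step 4): P = [1, 2, 7] / [4];  Q = [1, 2, 4] / [3]
  Insert 5 (step 5): P = [1, 2, 5] / [4, 7];  Q = [1, 2, 4] / [3, 5]
  Insert 9 (step 6): P = [1, 2, 5, 9] / [4, 7];  Q = [1, 2, 4, 6] / [3, 5]
  Insert 6 (step 7): P = [1, 2, 5, 6] / [4, 7, 9];  Q = [1, 2, 4, 6] / [3, 5, 7]
  Insert 8 (step 8): P = [1, 2, 5, 6, 8] / [4, 7, 9];  Q = [1, 2, 4, 6, 8] / [3, 5, 7]
  Insert 3 (step 9): P = [1, 2, 3, 6, 8] / [4, 5, 9] / [7];  Q = [1, 2, 4, 6, 8] / [3, 5, 7] / [9]
Final shape: (5, 3, 1).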